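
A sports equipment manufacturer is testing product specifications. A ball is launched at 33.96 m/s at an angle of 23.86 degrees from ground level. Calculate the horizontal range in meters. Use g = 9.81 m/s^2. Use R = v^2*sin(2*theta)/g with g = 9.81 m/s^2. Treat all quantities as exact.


R = v^2 * sin(2*theta) / g
Convert angle to radians: theta = 23.86 deg = 0.4164 rad
sin(2*theta) = sin(0.8329) = 0.7399
R = 33.96^2 * 0.7399 / 9.81
R = 1153.2816 * 0.7399 / 9.81 = 86.98 m

86.98 m


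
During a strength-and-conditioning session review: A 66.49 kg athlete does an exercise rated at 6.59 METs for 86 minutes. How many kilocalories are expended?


kcal = MET * mass * time_hr
Convert time: 86 min = 1.4333 hr
kcal = 6.59 * 66.49 * 1.4333
kcal = 628.0424 kcal

628.0424 kcal


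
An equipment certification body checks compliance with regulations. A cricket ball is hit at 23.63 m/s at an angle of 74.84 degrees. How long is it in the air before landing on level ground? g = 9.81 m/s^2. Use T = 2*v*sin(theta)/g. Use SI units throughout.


T = 2*v*sin(theta)/g
sin(theta) = sin(74.84 deg) = 0.9652
T = 2*23.63*0.9652 / 9.81
T = 45.6153 / 9.81 = 4.6499 s

4.6499 s


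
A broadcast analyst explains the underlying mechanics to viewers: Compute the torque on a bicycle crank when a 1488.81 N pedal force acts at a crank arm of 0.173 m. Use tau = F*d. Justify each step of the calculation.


tau = F * d
tau = 1488.81 * 0.173
tau = 257.5641 N*m

257.5641 N*m


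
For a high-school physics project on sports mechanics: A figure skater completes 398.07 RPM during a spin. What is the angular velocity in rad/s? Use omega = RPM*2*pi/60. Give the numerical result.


omega = RPM * 2 * pi / 60
omega = 398.07 * 2 * 3.14159 / 60
omega = 2501.1476 / 60 = 41.6858 rad/s

41.6858 rad/s


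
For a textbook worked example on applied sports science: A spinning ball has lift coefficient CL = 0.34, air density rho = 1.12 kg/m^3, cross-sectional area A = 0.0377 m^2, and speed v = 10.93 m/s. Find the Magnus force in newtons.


FM = 0.5 * CL * rho * A * v^2
FM = 0.5 * 0.34 * 1.12 * 0.0377 * 10.93^2
v^2 = 119.4649
FM = 0.5 * 0.34 * 1.12 * 0.0377 * 119.4649 = 0.8575 N

0.8575 N


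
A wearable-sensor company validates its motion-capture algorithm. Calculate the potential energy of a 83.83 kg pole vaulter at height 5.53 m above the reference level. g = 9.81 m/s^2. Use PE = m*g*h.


PE = m * g * h
PE = 83.83 * 9.81 * 5.53
PE = 822.3723 * 5.53 = 4547.7188 J

4547.7188 J


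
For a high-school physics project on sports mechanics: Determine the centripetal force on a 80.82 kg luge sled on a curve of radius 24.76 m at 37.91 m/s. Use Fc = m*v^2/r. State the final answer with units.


Fc = m * v^2 / r
v^2 = 37.91^2 = 1437.1681
Fc = 80.82 * 1437.1681 / 24.76
Fc = 116151.9258 / 24.76 = 4691.1117 N

4691.1117 N


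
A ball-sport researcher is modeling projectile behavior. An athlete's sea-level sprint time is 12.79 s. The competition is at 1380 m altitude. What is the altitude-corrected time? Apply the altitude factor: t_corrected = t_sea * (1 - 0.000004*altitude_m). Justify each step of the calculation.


Correction factor = 1 - 0.000004 * 1380 = 0.99448
t_corrected = t_sea * factor = 12.79 * 0.99448
t_corrected = 12.7194 s

12.7194 s


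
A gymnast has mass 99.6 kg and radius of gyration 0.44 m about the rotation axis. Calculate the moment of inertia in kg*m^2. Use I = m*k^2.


I = m * k^2
I = 99.6 * 0.44^2
I = 99.6 * 0.1936 = 19.2826 kg*m^2

19.2826 kg*m^2


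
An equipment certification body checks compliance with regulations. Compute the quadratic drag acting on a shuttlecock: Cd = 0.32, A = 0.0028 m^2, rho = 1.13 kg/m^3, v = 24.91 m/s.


Fd = 0.5 * Cd * rho * A * v^2
Fd = 0.5 * 0.32 * 1.13 * 0.0028 * 24.91^2
v^2 = 620.5081
Fd = 0.5 * 0.32 * 1.13 * 0.0028 * 620.5081 = 0.3141 N

0.3141 N


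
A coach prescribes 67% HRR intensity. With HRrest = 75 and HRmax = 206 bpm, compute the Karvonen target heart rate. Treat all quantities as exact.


Target = HRrest + pct*(HRmax - HRrest)
Heart rate reserve = HRmax - HRrest = 206 - 75 = 131 bpm
Fraction = 67% = 0.67
Target = 75 + 0.67 * 131
Target = 75 + 87.77 = 162.77 bpm

162.77 bpm


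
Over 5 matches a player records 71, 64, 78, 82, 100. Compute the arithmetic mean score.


Average = sum / n
Sum = 395
Average = 395 / 5 = 79

79


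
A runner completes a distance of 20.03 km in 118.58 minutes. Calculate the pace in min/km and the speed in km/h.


Pace = time / distance = 118.58 min / 20.03 km = 5.9201 min/km
Speed = distance / time_in_hours = 20.03 / 1.9763 hr
Speed = 10.1349 km/h

5.9201 min/km, 10.1349 km/h


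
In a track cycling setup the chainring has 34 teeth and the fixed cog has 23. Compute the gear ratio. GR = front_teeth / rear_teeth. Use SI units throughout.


GR = front_teeth / rear_teeth
GR = 34 / 23
GR = 1.4783

1.4783


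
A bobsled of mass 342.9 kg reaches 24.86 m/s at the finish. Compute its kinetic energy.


KE = 0.5 * m * v^2
KE = 0.5 * 342.9 * 24.86^2
KE = 0.5 * 342.9 * 618.0196 = 105959.4604 J

105959.4604 J


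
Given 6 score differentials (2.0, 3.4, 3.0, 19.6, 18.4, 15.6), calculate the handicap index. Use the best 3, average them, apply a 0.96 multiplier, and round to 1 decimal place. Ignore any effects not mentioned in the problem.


All differentials: 2.0, 3.4, 3.0, 19.6, 18.4, 15.6
Sorted: 2.0, 3.0, 3.4, 15.6, 18.4, 19.6
Best 3: 2.0, 3.0, 3.4
Average of best = 8.4 / 3 = 2.8
Raw index = 2.8 * 0.96 = 2.688
Handicap index = round(2.688, 1) = 2.7

2.7


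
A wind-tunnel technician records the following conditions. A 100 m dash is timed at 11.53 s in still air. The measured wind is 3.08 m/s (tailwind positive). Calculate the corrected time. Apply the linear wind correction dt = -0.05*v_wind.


dt = -0.05 * v_wind = -0.05 * 3.08 = -0.154 s
t_corrected = t_still + dt = 11.53 + (-0.154)
t_corrected = 11.376 s

11.376 s


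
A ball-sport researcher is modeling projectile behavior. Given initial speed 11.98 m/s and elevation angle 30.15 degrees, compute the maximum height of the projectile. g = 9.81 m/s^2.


H = (v*sin(theta))^2 / (2*g)
vy = v*sin(theta) = 11.98 * sin(30.15 deg) = 6.0171 m/s
H = vy^2 / (2*g) = 36.206 / (2*9.81)
H = 36.206 / 19.62 = 1.8454 m

1.8454 m


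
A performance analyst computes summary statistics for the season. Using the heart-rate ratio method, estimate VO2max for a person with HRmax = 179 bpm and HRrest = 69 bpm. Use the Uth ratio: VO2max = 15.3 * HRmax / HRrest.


VO2max = 15.3 * HRmax / HRrest
VO2max = 15.3 * 179 / 69
VO2max = 2738.7 / 69 = 39.6913 mL/kg/min

39.6913 mL/kg/min


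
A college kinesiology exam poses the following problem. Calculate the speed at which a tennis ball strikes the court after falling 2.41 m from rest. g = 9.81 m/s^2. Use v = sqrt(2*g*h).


v = sqrt(2 * g * h)
v = sqrt(2 * 9.81 * 2.41)
v = sqrt(47.2842) = 6.8764 m/s

6.8764 m/s


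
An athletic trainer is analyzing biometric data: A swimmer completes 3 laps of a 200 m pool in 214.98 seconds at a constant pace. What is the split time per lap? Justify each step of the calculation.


Split time = total_time / n_laps = 214.98 / 3
Split time = 71.66 s per lap

71.66 s


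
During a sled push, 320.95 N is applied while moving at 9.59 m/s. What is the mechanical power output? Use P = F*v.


P = F * v
P = 320.95 * 9.59
P = 3077.9105 W

3077.9105 W


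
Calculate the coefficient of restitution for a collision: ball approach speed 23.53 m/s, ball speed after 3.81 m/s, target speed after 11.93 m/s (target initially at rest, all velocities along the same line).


e = (v2_after - v1_after) / (v1_before - v2_before)
Numerator = 11.93 - 3.81 = 8.12
Denominator = 23.53 - 0 = 23.53
e = 8.12 / 23.53 = 0.3451

0.3451


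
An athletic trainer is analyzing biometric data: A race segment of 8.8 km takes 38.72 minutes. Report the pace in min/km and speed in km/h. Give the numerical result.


Pace = time / distance = 38.72 min / 8.8 km = 4.4 min/km
Speed = distance / time_in_hours = 8.8 / 0.6453 hr
Speed = 13.6364 km/h

4.4 min/km, 13.6364 km/h


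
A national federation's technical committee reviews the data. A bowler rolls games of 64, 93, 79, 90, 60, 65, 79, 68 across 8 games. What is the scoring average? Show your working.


Average = sum / n
Sum = 598
Average = 598 / 8 = 74.75

74.75


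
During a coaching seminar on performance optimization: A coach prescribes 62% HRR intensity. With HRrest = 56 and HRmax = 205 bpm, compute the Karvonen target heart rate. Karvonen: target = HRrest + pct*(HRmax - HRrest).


Target = HRrest + pct*(HRmax - HRrest)
Heart rate reserve = HRmax - HRrest = 205 - 56 = 149 bpm
Fraction = 62% = 0.62
Target = 56 + 0.62 * 149
Target = 56 + 92.38 = 148.38 bpm

148.38 bpm


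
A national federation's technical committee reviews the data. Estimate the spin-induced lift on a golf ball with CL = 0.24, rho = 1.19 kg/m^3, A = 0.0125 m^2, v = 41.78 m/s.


FM = 0.5 * CL * rho * A * v^2
FM = 0.5 * 0.24 * 1.19 * 0.0125 * 41.78^2
v^2 = 1745.5684
FM = 0.5 * 0.24 * 1.19 * 0.0125 * 1745.5684 = 3.1158 N

3.1158 N


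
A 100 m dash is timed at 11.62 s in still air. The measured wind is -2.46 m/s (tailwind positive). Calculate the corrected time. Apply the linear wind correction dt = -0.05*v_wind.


dt = -0.05 * v_wind = -0.05 * -2.46 = 0.123 s
t_corrected = t_still + dt = 11.62 + (0.123)
t_corrected = 11.743 s

11.743 s


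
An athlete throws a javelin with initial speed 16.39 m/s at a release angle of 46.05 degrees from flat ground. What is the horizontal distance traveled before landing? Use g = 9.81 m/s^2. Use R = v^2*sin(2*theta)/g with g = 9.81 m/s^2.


R = v^2 * sin(2*theta) / g
Convert angle to radians: theta = 46.05 deg = 0.8037 rad
sin(2*theta) = sin(1.6074) = 0.9993
R = 16.39^2 * 0.9993 / 9.81
R = 268.6321 * 0.9993 / 9.81 = 27.3651 m

27.3651 m


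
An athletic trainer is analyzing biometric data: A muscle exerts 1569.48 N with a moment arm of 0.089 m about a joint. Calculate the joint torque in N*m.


tau = F * d
tau = 1569.48 * 0.089
tau = 139.6837 N*m

139.6837 N*m


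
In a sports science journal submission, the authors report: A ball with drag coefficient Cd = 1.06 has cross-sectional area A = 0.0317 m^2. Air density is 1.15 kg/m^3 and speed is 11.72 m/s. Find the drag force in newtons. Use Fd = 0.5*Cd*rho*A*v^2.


Fd = 0.5 * Cd * rho * A * v^2
Fd = 0.5 * 1.06 * 1.15 * 0.0317 * 11.72^2
v^2 = 137.3584
Fd = 0.5 * 1.06 * 1.15 * 0.0317 * 137.3584 = 2.6539 N

2.6539 N


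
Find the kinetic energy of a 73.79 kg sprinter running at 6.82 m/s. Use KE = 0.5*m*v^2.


KE = 0.5 * m * v^2
KE = 0.5 * 73.79 * 6.82^2
KE = 0.5 * 73.79 * 46.5124 = 1716.075 J

1716.075 J


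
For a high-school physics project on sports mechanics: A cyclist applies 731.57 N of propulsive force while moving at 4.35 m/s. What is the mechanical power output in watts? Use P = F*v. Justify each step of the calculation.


P = F * v
P = 731.57 * 4.35
P = 3182.3295 W

3182.3295 W


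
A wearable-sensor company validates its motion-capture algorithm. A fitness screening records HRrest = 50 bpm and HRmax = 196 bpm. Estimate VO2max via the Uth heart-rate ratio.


VO2max = 15.3 * HRmax / HRrest
VO2max = 15.3 * 196 / 50
VO2max = 2998.8 / 50 = 59.976 mL/kg/min

59.976 mL/kg/min


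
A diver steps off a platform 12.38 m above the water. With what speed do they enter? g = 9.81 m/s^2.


v = sqrt(2 * g * h)
v = sqrt(2 * 9.81 * 12.38)
v = sqrt(242.8956) = 15.5851 m/s

15.5851 m/s


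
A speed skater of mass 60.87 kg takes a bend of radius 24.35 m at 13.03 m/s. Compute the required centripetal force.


Fc = m * v^2 / r
v^2 = 13.03^2 = 169.7809
Fc = 60.87 * 169.7809 / 24.35
Fc = 10334.5634 / 24.35 = 424.4174 N

424.4174 N


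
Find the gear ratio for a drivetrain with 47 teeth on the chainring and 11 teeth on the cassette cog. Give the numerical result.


GR = front_teeth / rear_teeth
GR = 47 / 11
GR = 4.2727

4.2727


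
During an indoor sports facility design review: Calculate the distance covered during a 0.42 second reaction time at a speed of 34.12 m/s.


d = v * t
d = 34.12 * 0.42
d = 14.3304 m

14.3304 m


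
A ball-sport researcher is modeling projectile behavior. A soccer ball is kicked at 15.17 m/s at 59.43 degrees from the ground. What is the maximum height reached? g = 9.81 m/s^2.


H = (v*sin(theta))^2 / (2*g)
vy = v*sin(theta) = 15.17 * sin(59.43 deg) = 13.0615 m/s
H = vy^2 / (2*g) = 170.6027 / (2*9.81)
H = 170.6027 / 19.62 = 8.6953 m

8.6953 m


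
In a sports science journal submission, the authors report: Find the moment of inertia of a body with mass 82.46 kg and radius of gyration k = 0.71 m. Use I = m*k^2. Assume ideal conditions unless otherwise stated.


I = m * k^2
I = 82.46 * 0.71^2
I = 82.46 * 0.5041 = 41.5681 kg*m^2

41.5681 kg*m^2


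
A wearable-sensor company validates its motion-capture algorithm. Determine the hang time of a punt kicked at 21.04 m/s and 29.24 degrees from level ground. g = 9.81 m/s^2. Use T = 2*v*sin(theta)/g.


T = 2*v*sin(theta)/g
sin(theta) = sin(29.24 deg) = 0.4885
T = 2*21.04*0.4885 / 9.81
T = 20.5548 / 9.81 = 2.0953 s

2.0953 s


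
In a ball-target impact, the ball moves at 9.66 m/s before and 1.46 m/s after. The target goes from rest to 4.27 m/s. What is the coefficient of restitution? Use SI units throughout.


e = (v2_after - v1_after) / (v1_before - v2_before)
Numerator = 4.27 - 1.46 = 2.81
Denominator = 9.66 - 0 = 9.66
e = 2.81 / 9.66 = 0.2909

0.2909


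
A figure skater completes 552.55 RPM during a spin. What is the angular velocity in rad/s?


omega = RPM * 2 * pi / 60
omega = 552.55 * 2 * 3.14159 / 60
omega = 3471.774 / 60 = 57.8629 rad/s

57.8629 rad/s


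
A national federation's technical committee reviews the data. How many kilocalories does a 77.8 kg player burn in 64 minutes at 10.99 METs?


kcal = MET * mass * time_hr
Convert time: 64 min = 1.0667 hr
kcal = 10.99 * 77.8 * 1.0667
kcal = 912.0235 kcal

912.0235 kcal


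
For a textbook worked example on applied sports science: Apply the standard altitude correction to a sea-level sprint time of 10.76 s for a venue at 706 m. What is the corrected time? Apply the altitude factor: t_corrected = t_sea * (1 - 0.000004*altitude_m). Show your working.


Correction factor = 1 - 0.000004 * 706 = 0.997176
t_corrected = t_sea * factor = 10.76 * 0.997176
t_corrected = 10.7296 s

10.7296 s


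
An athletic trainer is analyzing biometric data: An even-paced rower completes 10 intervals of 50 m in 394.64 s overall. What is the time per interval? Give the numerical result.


Split time = total_time / n_laps = 394.64 / 10
Split time = 39.464 s per lap

39.464 s


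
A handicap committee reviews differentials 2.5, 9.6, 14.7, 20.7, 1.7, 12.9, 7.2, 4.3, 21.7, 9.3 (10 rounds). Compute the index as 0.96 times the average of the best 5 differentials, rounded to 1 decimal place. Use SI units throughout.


All differentials: 2.5, 9.6, 14.7, 20.7, 1.7, 12.9, 7.2, 4.3, 21.7, 9.3
Sorted: 1.7, 2.5, 4.3, 7.2, 9.3, 9.6, 12.9, 14.7, 20.7, 21.7
Best 5: 1.7, 2.5, 4.3, 7.2, 9.3
Average of best = 25 / 5 = 5
Raw index = 5 * 0.96 = 4.8
Handicap index = round(4.8, 1) = 4.8

4.8


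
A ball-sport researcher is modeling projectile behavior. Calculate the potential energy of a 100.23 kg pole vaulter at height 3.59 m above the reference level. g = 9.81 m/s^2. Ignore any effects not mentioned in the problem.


PE = m * g * h
PE = 100.23 * 9.81 * 3.59
PE = 983.2563 * 3.59 = 3529.8901 J

3529.8901 J


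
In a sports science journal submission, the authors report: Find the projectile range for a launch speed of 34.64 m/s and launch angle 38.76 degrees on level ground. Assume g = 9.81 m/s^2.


R = v^2 * sin(2*theta) / g
Convert angle to radians: theta = 38.76 deg = 0.6765 rad
sin(2*theta) = sin(1.353) = 0.9764
R = 34.64^2 * 0.9764 / 9.81
R = 1199.9296 * 0.9764 / 9.81 = 119.4268 m

119.4268 m


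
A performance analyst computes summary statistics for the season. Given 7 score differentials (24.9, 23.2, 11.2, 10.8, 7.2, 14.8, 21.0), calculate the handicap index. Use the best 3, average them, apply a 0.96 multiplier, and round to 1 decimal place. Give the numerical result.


All differentials: 24.9, 23.2, 11.2, 10.8, 7.2, 14.8, 21.0
Sorted: 7.2, 10.8, 11.2, 14.8, 21.0, 23.2, 24.9
Best 3: 7.2, 10.8, 11.2
Average of best = 29.2 / 3 = 9.7333
Raw index = 9.7333 * 0.96 = 9.344
Handicap index = round(9.344, 1) = 9.3

9.3


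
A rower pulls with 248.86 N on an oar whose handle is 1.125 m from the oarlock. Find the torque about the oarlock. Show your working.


tau = F * d
tau = 248.86 * 1.125
tau = 279.9675 N*m

279.9675 N*m


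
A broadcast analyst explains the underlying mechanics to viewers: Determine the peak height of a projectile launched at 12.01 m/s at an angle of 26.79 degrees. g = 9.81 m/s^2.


H = (v*sin(theta))^2 / (2*g)
vy = v*sin(theta) = 12.01 * sin(26.79 deg) = 5.4132 m/s
H = vy^2 / (2*g) = 29.3024 / (2*9.81)
H = 29.3024 / 19.62 = 1.4935 m

1.4935 m


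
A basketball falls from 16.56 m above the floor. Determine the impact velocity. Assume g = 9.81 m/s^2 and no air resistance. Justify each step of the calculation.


v = sqrt(2 * g * h)
v = sqrt(2 * 9.81 * 16.56)
v = sqrt(324.9072) = 18.0252 m/s

18.0252 m/s


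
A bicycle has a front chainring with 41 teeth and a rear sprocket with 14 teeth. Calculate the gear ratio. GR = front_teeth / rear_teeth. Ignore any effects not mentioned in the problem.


GR = front_teeth / rear_teeth
GR = 41 / 14
GR = 2.9286

2.9286


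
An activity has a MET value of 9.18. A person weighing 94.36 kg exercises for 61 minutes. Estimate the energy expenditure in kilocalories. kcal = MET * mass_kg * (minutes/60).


kcal = MET * mass * time_hr
Convert time: 61 min = 1.0167 hr
kcal = 9.18 * 94.36 * 1.0167
kcal = 880.6619 kcal

880.6619 kcal


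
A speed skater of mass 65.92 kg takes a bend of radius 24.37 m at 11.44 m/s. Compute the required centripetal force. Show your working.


Fc = m * v^2 / r
v^2 = 11.44^2 = 130.8736
Fc = 65.92 * 130.8736 / 24.37
Fc = 8627.1877 / 24.37 = 354.0085 N

354.0085 N


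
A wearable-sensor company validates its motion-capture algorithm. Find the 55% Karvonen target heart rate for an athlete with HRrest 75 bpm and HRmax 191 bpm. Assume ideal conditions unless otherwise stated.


Target = HRrest + pct*(HRmax - HRrest)
Heart rate reserve = HRmax - HRrest = 191 - 75 = 116 bpm
Fraction = 55% = 0.55
Target = 75 + 0.55 * 116
Target = 75 + 63.8 = 138.8 bpm

138.8 bpm


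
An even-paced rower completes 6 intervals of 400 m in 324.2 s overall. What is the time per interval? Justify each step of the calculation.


Split time = total_time / n_laps = 324.2 / 6
Split time = 54.0333 s per lap

54.0333 s


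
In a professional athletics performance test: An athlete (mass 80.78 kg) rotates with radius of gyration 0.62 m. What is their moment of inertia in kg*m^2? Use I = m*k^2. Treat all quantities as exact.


I = m * k^2
I = 80.78 * 0.62^2
I = 80.78 * 0.3844 = 31.0518 kg*m^2

31.0518 kg*m^2


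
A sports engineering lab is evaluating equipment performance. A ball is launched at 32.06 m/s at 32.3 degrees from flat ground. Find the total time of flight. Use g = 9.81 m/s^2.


T = 2*v*sin(theta)/g
sin(theta) = sin(32.3 deg) = 0.5344
T = 2*32.06*0.5344 / 9.81
T = 34.2627 / 9.81 = 3.4926 s

3.4926 s


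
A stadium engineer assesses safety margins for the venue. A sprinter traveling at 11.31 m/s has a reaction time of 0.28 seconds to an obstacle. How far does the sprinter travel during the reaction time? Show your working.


d = v * t
d = 11.31 * 0.28
d = 3.1668 m

3.1668 m


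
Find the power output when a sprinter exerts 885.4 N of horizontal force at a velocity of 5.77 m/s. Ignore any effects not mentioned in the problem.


P = F * v
P = 885.4 * 5.77
P = 5108.758 W

5108.758 W


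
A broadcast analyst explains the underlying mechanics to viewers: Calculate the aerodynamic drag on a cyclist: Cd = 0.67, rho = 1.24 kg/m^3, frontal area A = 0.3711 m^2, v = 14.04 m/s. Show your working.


Fd = 0.5 * Cd * rho * A * v^2
Fd = 0.5 * 0.67 * 1.24 * 0.3711 * 14.04^2
v^2 = 197.1216
Fd = 0.5 * 0.67 * 1.24 * 0.3711 * 197.1216 = 30.3873 N

30.3873 N


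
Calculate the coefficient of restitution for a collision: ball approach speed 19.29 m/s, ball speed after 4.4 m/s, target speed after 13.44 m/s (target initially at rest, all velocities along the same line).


e = (v2_after - v1_after) / (v1_before - v2_before)
Numerator = 13.44 - 4.4 = 9.04
Denominator = 19.29 - 0 = 19.29
e = 9.04 / 19.29 = 0.4686

0.4686


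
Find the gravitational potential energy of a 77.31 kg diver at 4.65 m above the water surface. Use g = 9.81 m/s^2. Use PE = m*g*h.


PE = m * g * h
PE = 77.31 * 9.81 * 4.65
PE = 758.4111 * 4.65 = 3526.6116 J

3526.6116 J


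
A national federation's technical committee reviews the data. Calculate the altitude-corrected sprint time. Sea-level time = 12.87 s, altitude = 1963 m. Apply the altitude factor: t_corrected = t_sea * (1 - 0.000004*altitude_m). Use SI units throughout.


Correction factor = 1 - 0.000004 * 1963 = 0.992148
t_corrected = t_sea * factor = 12.87 * 0.992148
t_corrected = 12.7689 s

12.7689 s


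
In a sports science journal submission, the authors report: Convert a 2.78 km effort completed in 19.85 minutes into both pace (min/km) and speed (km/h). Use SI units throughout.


Pace = time / distance = 19.85 min / 2.78 km = 7.1403 min/km
Speed = distance / time_in_hours = 2.78 / 0.3308 hr
Speed = 8.403 km/h

7.1403 min/km, 8.403 km/h


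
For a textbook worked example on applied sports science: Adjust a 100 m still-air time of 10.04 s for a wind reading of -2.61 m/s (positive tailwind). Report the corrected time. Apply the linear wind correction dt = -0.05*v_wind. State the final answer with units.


dt = -0.05 * v_wind = -0.05 * -2.61 = 0.1305 s
t_corrected = t_still + dt = 10.04 + (0.1305)
t_corrected = 10.1705 s

10.1705 s


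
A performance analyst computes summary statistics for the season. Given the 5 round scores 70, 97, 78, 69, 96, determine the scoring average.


Average = sum / n
Sum = 410
Average = 410 / 5 = 82

82


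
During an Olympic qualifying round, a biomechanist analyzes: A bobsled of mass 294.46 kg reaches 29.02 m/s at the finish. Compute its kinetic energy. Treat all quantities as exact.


KE = 0.5 * m * v^2
KE = 0.5 * 294.46 * 29.02^2
KE = 0.5 * 294.46 * 842.1604 = 123991.2757 J

123991.2757 J


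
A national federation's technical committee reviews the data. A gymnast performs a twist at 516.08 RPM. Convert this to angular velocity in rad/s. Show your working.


omega = RPM * 2 * pi / 60
omega = 516.08 * 2 * 3.14159 / 60
omega = 3242.6263 / 60 = 54.0438 rad/s

54.0438 rad/s


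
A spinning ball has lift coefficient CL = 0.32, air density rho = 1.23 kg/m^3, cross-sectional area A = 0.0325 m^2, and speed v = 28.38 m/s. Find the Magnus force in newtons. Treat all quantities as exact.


FM = 0.5 * CL * rho * A * v^2
FM = 0.5 * 0.32 * 1.23 * 0.0325 * 28.38^2
v^2 = 805.4244
FM = 0.5 * 0.32 * 1.23 * 0.0325 * 805.4244 = 5.1515 N

5.1515 N


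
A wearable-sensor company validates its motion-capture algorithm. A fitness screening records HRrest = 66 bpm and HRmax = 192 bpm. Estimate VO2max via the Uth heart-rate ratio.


VO2max = 15.3 * HRmax / HRrest
VO2max = 15.3 * 192 / 66
VO2max = 2937.6 / 66 = 44.5091 mL/kg/min

44.5091 mL/kg/min


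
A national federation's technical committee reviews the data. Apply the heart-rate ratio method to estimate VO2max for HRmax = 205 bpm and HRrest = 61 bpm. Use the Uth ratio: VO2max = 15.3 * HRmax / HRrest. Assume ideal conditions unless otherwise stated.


VO2max = 15.3 * HRmax / HRrest
VO2max = 15.3 * 205 / 61
VO2max = 3136.5 / 61 = 51.418 mL/kg/min

51.418 mL/kg/min


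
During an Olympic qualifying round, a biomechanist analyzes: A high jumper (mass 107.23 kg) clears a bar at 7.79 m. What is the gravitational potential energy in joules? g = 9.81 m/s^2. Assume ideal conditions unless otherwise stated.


PE = m * g * h
PE = 107.23 * 9.81 * 7.79
PE = 1051.9263 * 7.79 = 8194.5059 J

8194.5059 J


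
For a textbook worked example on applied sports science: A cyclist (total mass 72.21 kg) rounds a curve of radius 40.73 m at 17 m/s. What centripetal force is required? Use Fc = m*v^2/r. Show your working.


Fc = m * v^2 / r
v^2 = 17^2 = 289
Fc = 72.21 * 289 / 40.73
Fc = 20868.69 / 40.73 = 512.3666 N

512.3666 N


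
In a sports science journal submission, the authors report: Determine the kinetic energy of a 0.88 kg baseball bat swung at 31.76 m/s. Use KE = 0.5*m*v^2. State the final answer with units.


KE = 0.5 * m * v^2
KE = 0.5 * 0.88 * 31.76^2
KE = 0.5 * 0.88 * 1008.6976 = 443.8269 J

443.8269 J


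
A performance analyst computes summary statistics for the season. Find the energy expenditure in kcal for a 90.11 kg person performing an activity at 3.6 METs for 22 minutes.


kcal = MET * mass * time_hr
Convert time: 22 min = 0.3667 hr
kcal = 3.6 * 90.11 * 0.3667
kcal = 118.9452 kcal

118.9452 kcal


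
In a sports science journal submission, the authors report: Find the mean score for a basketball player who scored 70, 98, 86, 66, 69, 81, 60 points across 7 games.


Average = sum / n
Sum = 530
Average = 530 / 7 = 75.7143

75.7143


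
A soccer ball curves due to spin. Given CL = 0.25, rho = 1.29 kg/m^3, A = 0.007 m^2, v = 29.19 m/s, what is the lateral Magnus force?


FM = 0.5 * CL * rho * A * v^2
FM = 0.5 * 0.25 * 1.29 * 0.007 * 29.19^2
v^2 = 852.0561
FM = 0.5 * 0.25 * 1.29 * 0.007 * 852.0561 = 0.9618 N

0.9618 N


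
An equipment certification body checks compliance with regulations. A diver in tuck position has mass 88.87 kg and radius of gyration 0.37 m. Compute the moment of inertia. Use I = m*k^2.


I = m * k^2
I = 88.87 * 0.37^2
I = 88.87 * 0.1369 = 12.1663 kg*m^2

12.1663 kg*m^2


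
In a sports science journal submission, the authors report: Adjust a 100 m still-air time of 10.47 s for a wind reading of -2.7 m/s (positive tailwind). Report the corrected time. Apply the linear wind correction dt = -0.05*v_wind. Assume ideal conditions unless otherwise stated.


dt = -0.05 * v_wind = -0.05 * -2.7 = 0.135 s
t_corrected = t_still + dt = 10.47 + (0.135)
t_corrected = 10.605 s

10.605 s


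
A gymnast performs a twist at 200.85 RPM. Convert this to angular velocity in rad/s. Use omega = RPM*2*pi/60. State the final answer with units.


omega = RPM * 2 * pi / 60
omega = 200.85 * 2 * 3.14159 / 60
omega = 1261.9778 / 60 = 21.033 rad/s

21.033 rad/s


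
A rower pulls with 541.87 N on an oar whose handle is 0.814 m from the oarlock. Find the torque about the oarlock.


tau = F * d
tau = 541.87 * 0.814
tau = 441.0822 N*m

441.0822 N*m


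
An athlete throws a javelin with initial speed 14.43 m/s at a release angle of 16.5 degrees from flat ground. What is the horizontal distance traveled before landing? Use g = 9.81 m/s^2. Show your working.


R = v^2 * sin(2*theta) / g
Convert angle to radians: theta = 16.5 deg = 0.288 rad
sin(2*theta) = sin(0.576) = 0.5446
R = 14.43^2 * 0.5446 / 9.81
R = 208.2249 * 0.5446 / 9.81 = 11.5604 m

11.5604 m


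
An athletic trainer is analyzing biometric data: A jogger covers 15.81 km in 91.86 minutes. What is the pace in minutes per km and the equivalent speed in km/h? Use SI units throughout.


Pace = time / distance = 91.86 min / 15.81 km = 5.8102 min/km
Speed = distance / time_in_hours = 15.81 / 1.531 hr
Speed = 10.3266 km/h

5.8102 min/km, 10.3266 km/h


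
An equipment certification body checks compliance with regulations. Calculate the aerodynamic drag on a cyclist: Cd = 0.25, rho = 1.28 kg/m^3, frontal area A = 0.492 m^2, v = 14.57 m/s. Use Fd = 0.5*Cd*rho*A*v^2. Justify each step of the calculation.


Fd = 0.5 * Cd * rho * A * v^2
Fd = 0.5 * 0.25 * 1.28 * 0.492 * 14.57^2
v^2 = 212.2849
Fd = 0.5 * 0.25 * 1.28 * 0.492 * 212.2849 = 16.7111 N

16.7111 N


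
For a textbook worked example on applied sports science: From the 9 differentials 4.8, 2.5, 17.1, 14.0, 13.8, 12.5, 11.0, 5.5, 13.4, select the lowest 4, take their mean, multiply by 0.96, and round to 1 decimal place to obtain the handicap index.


All differentials: 4.8, 2.5, 17.1, 14.0, 13.8, 12.5, 11.0, 5.5, 13.4
Sorted: 2.5, 4.8, 5.5, 11.0, 12.5, 13.4, 13.8, 14.0, 17.1
Best 4: 2.5, 4.8, 5.5, 11.0
Average of best = 23.8 / 4 = 5.95
Raw index = 5.95 * 0.96 = 5.712
Handicap index = round(5.712, 1) = 5.7

5.7


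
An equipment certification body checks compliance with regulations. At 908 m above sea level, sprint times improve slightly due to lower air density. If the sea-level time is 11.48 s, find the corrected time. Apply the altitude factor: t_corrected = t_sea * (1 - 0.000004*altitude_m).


Correction factor = 1 - 0.000004 * 908 = 0.996368
t_corrected = t_sea * factor = 11.48 * 0.996368
t_corrected = 11.4383 s

11.4383 s


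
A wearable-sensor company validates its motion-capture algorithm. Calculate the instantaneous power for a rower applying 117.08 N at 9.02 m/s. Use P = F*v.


P = F * v
P = 117.08 * 9.02
P = 1056.0616 W

1056.0616 W


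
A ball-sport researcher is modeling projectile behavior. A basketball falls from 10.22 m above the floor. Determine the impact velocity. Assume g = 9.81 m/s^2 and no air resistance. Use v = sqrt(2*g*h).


v = sqrt(2 * g * h)
v = sqrt(2 * 9.81 * 10.22)
v = sqrt(200.5164) = 14.1604 m/s

14.1604 m/s


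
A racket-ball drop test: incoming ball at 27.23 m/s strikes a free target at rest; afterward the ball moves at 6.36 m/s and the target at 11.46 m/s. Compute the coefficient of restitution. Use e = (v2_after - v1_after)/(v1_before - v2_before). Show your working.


e = (v2_after - v1_after) / (v1_before - v2_before)
Numerator = 11.46 - 6.36 = 5.1
Denominator = 27.23 - 0 = 27.23
e = 5.1 / 27.23 = 0.1873

0.1873


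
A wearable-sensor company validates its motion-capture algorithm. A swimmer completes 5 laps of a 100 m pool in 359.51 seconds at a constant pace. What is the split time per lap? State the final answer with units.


Split time = total_time / n_laps = 359.51 / 5
Split time = 71.902 s per lap

71.902 s


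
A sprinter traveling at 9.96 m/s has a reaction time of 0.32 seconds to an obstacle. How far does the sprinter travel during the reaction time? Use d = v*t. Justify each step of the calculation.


d = v * t
d = 9.96 * 0.32
d = 3.1872 m

3.1872 m


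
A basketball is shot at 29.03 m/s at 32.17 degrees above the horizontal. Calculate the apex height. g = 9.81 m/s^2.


H = (v*sin(theta))^2 / (2*g)
vy = v*sin(theta) = 29.03 * sin(32.17 deg) = 15.4565 m/s
H = vy^2 / (2*g) = 238.9044 / (2*9.81)
H = 238.9044 / 19.62 = 12.1766 m

12.1766 m


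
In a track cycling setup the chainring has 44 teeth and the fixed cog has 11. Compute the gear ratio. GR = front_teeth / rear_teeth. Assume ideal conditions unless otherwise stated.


GR = front_teeth / rear_teeth
GR = 44 / 11
GR = 4

4


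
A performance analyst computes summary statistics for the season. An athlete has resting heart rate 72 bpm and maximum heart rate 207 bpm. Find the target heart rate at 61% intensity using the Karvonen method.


Target = HRrest + pct*(HRmax - HRrest)
Heart rate reserve = HRmax - HRrest = 207 - 72 = 135 bpm
Fraction = 61% = 0.61
Target = 72 + 0.61 * 135
Target = 72 + 82.35 = 154.35 bpm

154.35 bpm


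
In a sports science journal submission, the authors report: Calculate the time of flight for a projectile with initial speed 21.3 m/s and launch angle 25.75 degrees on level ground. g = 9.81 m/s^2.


T = 2*v*sin(theta)/g
sin(theta) = sin(25.75 deg) = 0.4344
T = 2*21.3*0.4344 / 9.81
T = 18.5074 / 9.81 = 1.8866 s

1.8866 s


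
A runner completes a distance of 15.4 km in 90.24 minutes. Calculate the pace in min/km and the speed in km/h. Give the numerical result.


Pace = time / distance = 90.24 min / 15.4 km = 5.8597 min/km
Speed = distance / time_in_hours = 15.4 / 1.504 hr
Speed = 10.2394 km/h

5.8597 min/km, 10.2394 km/h


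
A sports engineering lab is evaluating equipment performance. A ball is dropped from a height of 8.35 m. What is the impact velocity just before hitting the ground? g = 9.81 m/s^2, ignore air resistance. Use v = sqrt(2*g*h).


v = sqrt(2 * g * h)
v = sqrt(2 * 9.81 * 8.35)
v = sqrt(163.827) = 12.7995 m/s

12.7995 m/s


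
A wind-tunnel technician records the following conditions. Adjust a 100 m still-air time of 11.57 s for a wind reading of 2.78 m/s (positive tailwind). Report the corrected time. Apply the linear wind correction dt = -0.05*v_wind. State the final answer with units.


dt = -0.05 * v_wind = -0.05 * 2.78 = -0.139 s
t_corrected = t_still + dt = 11.57 + (-0.139)
t_corrected = 11.431 s

11.431 s


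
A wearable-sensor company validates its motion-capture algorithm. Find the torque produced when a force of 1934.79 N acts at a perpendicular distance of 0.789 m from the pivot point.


tau = F * d
tau = 1934.79 * 0.789
tau = 1526.5493 N*m

1526.5493 N*m


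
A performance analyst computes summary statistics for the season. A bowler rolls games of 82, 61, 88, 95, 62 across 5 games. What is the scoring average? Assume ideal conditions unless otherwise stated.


Average = sum / n
Sum = 388
Average = 388 / 5 = 77.6

77.6


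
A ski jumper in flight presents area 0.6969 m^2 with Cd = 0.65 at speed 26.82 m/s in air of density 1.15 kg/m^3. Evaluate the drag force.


Fd = 0.5 * Cd * rho * A * v^2
Fd = 0.5 * 0.65 * 1.15 * 0.6969 * 26.82^2
v^2 = 719.3124
Fd = 0.5 * 0.65 * 1.15 * 0.6969 * 719.3124 = 187.3567 N

187.3567 N


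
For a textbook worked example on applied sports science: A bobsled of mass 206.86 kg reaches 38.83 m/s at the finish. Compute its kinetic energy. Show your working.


KE = 0.5 * m * v^2
KE = 0.5 * 206.86 * 38.83^2
KE = 0.5 * 206.86 * 1507.7689 = 155948.5373 J

155948.5373 J


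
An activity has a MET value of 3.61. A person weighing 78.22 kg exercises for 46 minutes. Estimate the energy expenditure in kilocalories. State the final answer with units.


kcal = MET * mass * time_hr
Convert time: 46 min = 0.7667 hr
kcal = 3.61 * 78.22 * 0.7667
kcal = 216.4869 kcal

216.4869 kcal


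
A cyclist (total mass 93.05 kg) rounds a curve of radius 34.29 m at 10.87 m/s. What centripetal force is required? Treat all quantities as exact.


Fc = m * v^2 / r
v^2 = 10.87^2 = 118.1569
Fc = 93.05 * 118.1569 / 34.29
Fc = 10994.4995 / 34.29 = 320.6328 N

320.6328 N


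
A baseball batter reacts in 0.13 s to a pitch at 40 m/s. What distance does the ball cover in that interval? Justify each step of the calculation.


d = v * t
d = 40 * 0.13
d = 5.2 m

5.2 m


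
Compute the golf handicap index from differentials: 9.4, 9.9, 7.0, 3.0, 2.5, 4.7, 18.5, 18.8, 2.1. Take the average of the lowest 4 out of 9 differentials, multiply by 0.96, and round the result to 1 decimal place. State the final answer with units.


All differentials: 9.4, 9.9, 7.0, 3.0, 2.5, 4.7, 18.5, 18.8, 2.1
Sorted: 2.1, 2.5, 3.0, 4.7, 7.0, 9.4, 9.9, 18.5, 18.8
Best 4: 2.1, 2.5, 3.0, 4.7
Average of best = 12.3 / 4 = 3.075
Raw index = 3.075 * 0.96 = 2.952
Handicap index = round(2.952, 1) = 3.0

3.0


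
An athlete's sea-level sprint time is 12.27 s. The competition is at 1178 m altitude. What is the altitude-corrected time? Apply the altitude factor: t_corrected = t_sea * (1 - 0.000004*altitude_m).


Correction factor = 1 - 0.000004 * 1178 = 0.995288
t_corrected = t_sea * factor = 12.27 * 0.995288
t_corrected = 12.2122 s

12.2122 s


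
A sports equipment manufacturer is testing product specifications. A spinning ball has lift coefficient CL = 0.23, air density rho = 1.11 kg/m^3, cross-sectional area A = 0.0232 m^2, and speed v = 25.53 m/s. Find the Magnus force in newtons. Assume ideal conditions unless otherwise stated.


FM = 0.5 * CL * rho * A * v^2
FM = 0.5 * 0.23 * 1.11 * 0.0232 * 25.53^2
v^2 = 651.7809
FM = 0.5 * 0.23 * 1.11 * 0.0232 * 651.7809 = 1.9302 N

1.9302 N


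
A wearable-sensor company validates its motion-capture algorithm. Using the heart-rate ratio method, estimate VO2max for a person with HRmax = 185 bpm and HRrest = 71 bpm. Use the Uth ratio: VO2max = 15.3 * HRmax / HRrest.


VO2max = 15.3 * HRmax / HRrest
VO2max = 15.3 * 185 / 71
VO2max = 2830.5 / 71 = 39.8662 mL/kg/min

39.8662 mL/kg/min


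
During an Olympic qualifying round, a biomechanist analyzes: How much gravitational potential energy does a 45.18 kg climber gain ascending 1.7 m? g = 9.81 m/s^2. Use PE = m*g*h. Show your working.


PE = m * g * h
PE = 45.18 * 9.81 * 1.7
PE = 443.2158 * 1.7 = 753.4669 J

753.4669 J


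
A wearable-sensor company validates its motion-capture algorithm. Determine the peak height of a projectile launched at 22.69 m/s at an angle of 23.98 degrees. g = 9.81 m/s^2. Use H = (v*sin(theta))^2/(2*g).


H = (v*sin(theta))^2 / (2*g)
vy = v*sin(theta) = 22.69 * sin(23.98 deg) = 9.2216 m/s
H = vy^2 / (2*g) = 85.0382 / (2*9.81)
H = 85.0382 / 19.62 = 4.3343 m

4.3343 m


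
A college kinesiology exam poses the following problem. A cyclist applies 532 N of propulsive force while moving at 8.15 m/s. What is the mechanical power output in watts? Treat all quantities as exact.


P = F * v
P = 532 * 8.15
P = 4335.8 W

4335.8 W


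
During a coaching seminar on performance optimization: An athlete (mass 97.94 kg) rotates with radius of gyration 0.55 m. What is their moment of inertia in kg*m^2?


I = m * k^2
I = 97.94 * 0.55^2
I = 97.94 * 0.3025 = 29.6269 kg*m^2

29.6269 kg*m^2


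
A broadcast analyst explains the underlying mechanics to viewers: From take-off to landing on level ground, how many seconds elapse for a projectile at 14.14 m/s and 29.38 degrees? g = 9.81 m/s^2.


T = 2*v*sin(theta)/g
sin(theta) = sin(29.38 deg) = 0.4906
T = 2*14.14*0.4906 / 9.81
T = 13.8742 / 9.81 = 1.4143 s

1.4143 s


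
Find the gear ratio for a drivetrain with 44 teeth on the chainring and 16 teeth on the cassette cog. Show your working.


GR = front_teeth / rear_teeth
GR = 44 / 16
GR = 2.75

2.75


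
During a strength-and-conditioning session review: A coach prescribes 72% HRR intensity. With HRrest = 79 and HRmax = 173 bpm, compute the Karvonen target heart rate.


Target = HRrest + pct*(HRmax - HRrest)
Heart rate reserve = HRmax - HRrest = 173 - 79 = 94 bpm
Fraction = 72% = 0.72
Target = 79 + 0.72 * 94
Target = 79 + 67.68 = 146.68 bpm

146.68 bpm


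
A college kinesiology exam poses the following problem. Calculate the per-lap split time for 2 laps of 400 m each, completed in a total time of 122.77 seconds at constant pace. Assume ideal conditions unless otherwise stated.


Split time = total_time / n_laps = 122.77 / 2
Split time = 61.385 s per lap

61.385 s


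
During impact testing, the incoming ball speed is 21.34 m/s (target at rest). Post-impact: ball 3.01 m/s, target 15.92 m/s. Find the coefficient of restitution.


e = (v2_after - v1_after) / (v1_before - v2_before)
Numerator = 15.92 - 3.01 = 12.91
Denominator = 21.34 - 0 = 21.34
e = 12.91 / 21.34 = 0.605

0.605


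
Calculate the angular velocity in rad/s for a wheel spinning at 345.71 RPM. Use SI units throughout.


omega = RPM * 2 * pi / 60
omega = 345.71 * 2 * 3.14159 / 60
omega = 2172.16 / 60 = 36.2027 rad/s

36.2027 rad/s


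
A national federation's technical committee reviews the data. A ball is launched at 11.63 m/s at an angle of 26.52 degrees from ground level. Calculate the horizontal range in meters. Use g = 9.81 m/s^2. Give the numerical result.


R = v^2 * sin(2*theta) / g
Convert angle to radians: theta = 26.52 deg = 0.4629 rad
sin(2*theta) = sin(0.9257) = 0.7991
R = 11.63^2 * 0.7991 / 9.81
R = 135.2569 * 0.7991 / 9.81 = 11.0171 m

11.0171 m


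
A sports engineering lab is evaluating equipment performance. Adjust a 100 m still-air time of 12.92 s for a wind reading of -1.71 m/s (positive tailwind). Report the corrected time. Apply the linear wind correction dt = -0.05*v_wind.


dt = -0.05 * v_wind = -0.05 * -1.71 = 0.0855 s
t_corrected = t_still + dt = 12.92 + (0.0855)
t_corrected = 13.0055 s

13.0055 s
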